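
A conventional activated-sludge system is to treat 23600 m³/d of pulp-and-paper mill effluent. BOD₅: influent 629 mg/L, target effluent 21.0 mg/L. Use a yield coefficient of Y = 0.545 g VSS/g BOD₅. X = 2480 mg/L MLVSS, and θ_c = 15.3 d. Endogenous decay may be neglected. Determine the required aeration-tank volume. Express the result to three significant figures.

V ≈ 48200 m³

Biomass mass balance (decay neglected): V·X = Y·Q·(S₀ − S)·θ_c, so V = 0.545 × 23600 × (629 − 21.0) × 15.3 / 2480 = 48245 m³.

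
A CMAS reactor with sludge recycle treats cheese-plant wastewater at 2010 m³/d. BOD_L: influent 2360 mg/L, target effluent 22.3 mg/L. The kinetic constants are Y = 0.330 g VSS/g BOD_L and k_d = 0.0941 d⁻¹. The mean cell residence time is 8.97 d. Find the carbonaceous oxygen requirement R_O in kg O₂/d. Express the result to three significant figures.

Observed yield with endogenous decay: Y_obs = Y / (1 + k_d·θ_c) = 0.330 / (1 + 0.0941 × 8.97) = 0.330 / 1.844 = 0.1790 g VSS/g BOD_L.
Substrate removed = Q·(S₀ − S) = 2010 m³/d × (2360 − 22.3) g/m³ = 4.7×10^6 g/d = 4699 kg/d.
Biomass synthesised: P_X = Y_obs × 4699 = 840.9 kg VSS/d.
R_O = Q·ΔS − 1.42 P_X = 4699 − 1194 = 3505 kg O₂/d.

R_O ≈ 3500 kg O₂/d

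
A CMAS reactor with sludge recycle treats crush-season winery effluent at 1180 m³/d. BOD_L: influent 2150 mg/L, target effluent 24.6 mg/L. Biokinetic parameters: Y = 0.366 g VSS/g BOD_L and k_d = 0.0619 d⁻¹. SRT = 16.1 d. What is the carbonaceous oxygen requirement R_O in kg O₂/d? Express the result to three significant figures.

Y_obs = Y / (1 + k_d θ_c) = 0.366 / (1 + 0.0619 × 16.1) = 0.366 / 1.997 = 0.1833.
ΔS = 2150 − 24.6 = 2125 mg/L, so the substrate removal rate is 1180 × 2125/1000 = 2508 kg BOD_L/d.
Net sludge production P_X = 0.1833 × 2508 = 459.7 kg VSS/d.
R_O = Q·(S₀ − S) − 1.42·P_X = 2508 − 1.42 × 459.7 = 1855 kg O₂/d.

R_O ≈ 1860 kg O₂/d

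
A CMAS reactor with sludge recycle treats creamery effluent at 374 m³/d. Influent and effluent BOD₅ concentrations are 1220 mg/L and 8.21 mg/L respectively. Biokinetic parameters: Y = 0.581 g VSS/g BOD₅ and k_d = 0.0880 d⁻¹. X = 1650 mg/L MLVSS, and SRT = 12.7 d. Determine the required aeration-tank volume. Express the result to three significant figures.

V ≈ 957 m³

Steady-state biomass mass balance: V·X·(1 + k_d·θ_c) = Y·Q·(S₀ − S)·θ_c, so V = 0.581 × 374 × (1220 − 8.21) × 12.7 / [1650 × (1 + 0.0880 × 12.7)] = 3.34×10^6 / 3494 = 957.1 m³.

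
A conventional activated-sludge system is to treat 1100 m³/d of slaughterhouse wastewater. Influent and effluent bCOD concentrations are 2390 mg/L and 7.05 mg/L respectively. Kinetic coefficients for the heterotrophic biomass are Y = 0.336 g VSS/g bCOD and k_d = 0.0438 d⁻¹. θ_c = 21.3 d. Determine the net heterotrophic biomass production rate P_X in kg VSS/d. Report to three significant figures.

Correct the yield for decay: Y_obs = Y/(1 + k_d θ_c) = 0.336 / (1 + 0.0438 × 21.3) = 0.336 / 1.933 = 0.1738.
Substrate removed = Q·(S₀ − S) = 1100 m³/d × (2390 − 7.05) g/m³ = 2.62×10^6 g/d = 2621 kg/d.
Biomass produced: P_X = Y_obs·Q·ΔS = 0.1738 × 2621 ≈ 455.6 kg VSS/d.

P_X ≈ 456 kg VSS/d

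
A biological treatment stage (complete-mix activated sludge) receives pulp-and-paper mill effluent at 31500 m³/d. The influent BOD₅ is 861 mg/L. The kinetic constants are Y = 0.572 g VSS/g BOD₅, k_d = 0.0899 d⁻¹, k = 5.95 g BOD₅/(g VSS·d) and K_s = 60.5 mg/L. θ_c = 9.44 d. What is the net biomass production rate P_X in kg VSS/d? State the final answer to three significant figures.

P_X ≈ 8360 kg VSS/d

Effluent substrate depends only on kinetics and SRT: S = K_s(1 + k_d θ_c) / [θ_c(Yk − k_d) − 1] = 60.5 × (1 + 0.0899 × 9.44) / [9.44 × (0.572 × 5.95 − 0.0899) − 1] = 111.8 / 30.28 = 3.694 mg/L.
Observed yield with endogenous decay: Y_obs = Y / (1 + k_d·θ_c) = 0.572 / (1 + 0.0899 × 9.44) = 0.572 / 1.849 = 0.3094 g VSS/g BOD₅.
ΔS = 861 − 3.69 = 857.3 mg/L, so the substrate removal rate is 31500 × 857.3/1000 = 27005 kg BOD₅/d.
Biomass produced: P_X = Y_obs·Q·ΔS = 0.3094 × 27005 ≈ 8356 kg VSS/d.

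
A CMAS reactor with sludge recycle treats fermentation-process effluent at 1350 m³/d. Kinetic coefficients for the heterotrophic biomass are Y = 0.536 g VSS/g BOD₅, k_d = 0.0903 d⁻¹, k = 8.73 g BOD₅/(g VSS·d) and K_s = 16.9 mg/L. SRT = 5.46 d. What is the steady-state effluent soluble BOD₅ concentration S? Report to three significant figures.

S ≈ 1.05 mg/L

For a completely mixed reactor with recycle the Lawrence–McCarty relation gives S = K_s·(1 + k_d·θ_c) / [θ_c·(Y·k − k_d) − 1] = 16.9 × (1 + 0.0903 × 5.46) / [5.46 × (0.536 × 8.73 − 0.0903) − 1] = 25.23 / 24.06 = 1.049 mg/L.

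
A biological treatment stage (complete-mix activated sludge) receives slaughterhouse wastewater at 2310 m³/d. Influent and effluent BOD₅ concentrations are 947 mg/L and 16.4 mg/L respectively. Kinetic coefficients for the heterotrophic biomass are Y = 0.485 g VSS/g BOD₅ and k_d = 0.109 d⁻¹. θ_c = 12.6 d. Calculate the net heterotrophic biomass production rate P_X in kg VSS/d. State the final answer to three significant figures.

P_X ≈ 439 kg VSS/d

Correct the yield for decay: Y_obs = Y/(1 + k_d θ_c) = 0.485 / (1 + 0.109 × 12.6) = 0.485 / 2.373 = 0.2043.
Mass of BOD₅ removed per day: Q(S₀ − S) = 2310 × 930.6 g/m³ = 2150 kg/d.
Net biomass production P_X = Y_obs × Q·(S₀ − S) = 0.2043 × 2150 = 439.3 kg VSS/d.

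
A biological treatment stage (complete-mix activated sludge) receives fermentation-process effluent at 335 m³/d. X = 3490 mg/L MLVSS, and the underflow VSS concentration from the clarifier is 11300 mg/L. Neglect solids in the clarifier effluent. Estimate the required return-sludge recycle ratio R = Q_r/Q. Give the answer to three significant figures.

R ≈ 0.447

R = Q_r/Q = X/(X_r − X) = 3490 / (11300 − 3490) = 0.4469.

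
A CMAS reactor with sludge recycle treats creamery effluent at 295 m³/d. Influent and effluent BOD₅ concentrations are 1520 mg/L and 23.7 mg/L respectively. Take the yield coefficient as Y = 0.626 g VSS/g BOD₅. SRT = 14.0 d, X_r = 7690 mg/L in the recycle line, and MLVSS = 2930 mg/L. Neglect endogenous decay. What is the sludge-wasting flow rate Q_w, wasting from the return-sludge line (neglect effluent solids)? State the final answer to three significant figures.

Q_w ≈ 35.9 m³/d

With k_d = 0 the design equation reduces to V = Y Q (S₀−S) θ_c / X = 0.626 × 295 × (1520 − 23.7) × 14.0 / 2930 = 1320 m³.
θ_c = V·X/(Q_w·X_r) when wasting from the recycle, so Q_w = V·X/(θ_c·X_r) = 1320 × 2930 / (14.0 × 7690) = 35.93 m³/d.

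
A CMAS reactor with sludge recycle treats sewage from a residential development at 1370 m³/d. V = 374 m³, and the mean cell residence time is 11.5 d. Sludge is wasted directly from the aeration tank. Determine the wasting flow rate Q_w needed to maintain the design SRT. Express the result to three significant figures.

Q_w ≈ 32.5 m³/d

Wasting from the aeration tank: Q_w = V / θ_c = 374.0 / 11.5 = 32.52 m³/d.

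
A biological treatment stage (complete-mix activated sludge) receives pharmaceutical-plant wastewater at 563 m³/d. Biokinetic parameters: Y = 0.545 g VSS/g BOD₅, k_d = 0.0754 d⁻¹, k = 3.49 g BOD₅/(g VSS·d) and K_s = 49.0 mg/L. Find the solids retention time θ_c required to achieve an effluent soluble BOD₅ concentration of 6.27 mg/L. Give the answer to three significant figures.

θ_c ≈ 7.12 d

At the target effluent, Y k S/(K_s+S) = 0.545×3.49×6.27/55.27 = 0.2158 d⁻¹.
1/θ_c = 0.2158 − 0.0754 = 0.1404 d⁻¹, so θ_c = 7.124 d.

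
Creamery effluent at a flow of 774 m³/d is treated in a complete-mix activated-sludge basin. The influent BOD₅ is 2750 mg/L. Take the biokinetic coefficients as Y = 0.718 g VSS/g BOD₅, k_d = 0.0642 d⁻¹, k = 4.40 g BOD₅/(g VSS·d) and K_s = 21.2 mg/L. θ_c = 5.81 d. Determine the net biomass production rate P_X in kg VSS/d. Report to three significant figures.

Effluent substrate depends only on kinetics and SRT: S = K_s(1 + k_d θ_c) / [θ_c(Yk − k_d) − 1] = 21.2 × (1 + 0.0642 × 5.81) / [5.81 × (0.718 × 4.40 − 0.0642) − 1] = 29.11 / 16.98 = 1.714 mg/L.
Observed yield with endogenous decay: Y_obs = Y / (1 + k_d·θ_c) = 0.718 / (1 + 0.0642 × 5.81) = 0.718 / 1.373 = 0.5229 g VSS/g BOD₅.
Substrate removed = Q·(S₀ − S) = 774 m³/d × (2750 − 1.71) g/m³ = 2.13×10^6 g/d = 2127 kg/d.
So the net sludge growth is P_X = 0.5229 × 2127 = 1112 kg VSS/d.

P_X ≈ 1110 kg VSS/d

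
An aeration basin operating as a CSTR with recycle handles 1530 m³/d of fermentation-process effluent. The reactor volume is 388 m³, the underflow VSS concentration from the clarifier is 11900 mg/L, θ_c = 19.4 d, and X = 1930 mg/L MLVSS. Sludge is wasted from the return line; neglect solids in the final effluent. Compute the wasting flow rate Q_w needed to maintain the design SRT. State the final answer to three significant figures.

Q_w = (V·X)/(θ_c X_r) = 388.0 × 1930 / (19.4 × 11900) = 3.244 m³/d.

Q_w ≈ 3.24 m³/d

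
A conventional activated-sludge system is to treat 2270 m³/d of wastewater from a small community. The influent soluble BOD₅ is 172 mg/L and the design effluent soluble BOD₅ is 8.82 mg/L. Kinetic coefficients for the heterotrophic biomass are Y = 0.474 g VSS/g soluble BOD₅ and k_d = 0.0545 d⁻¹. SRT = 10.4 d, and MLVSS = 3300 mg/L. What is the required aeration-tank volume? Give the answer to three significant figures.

V ≈ 353 m³

Rearranging the biomass balance for a CMAS with decay, V = Y·Q·ΔS·θ_c / [X·(1+k_d θ_c)] = 0.474 × 2270 × (172 − 8.82) × 10.4 / [3300 × (1 + 0.0545 × 10.4)] = 1.83×10^6 / 5170 = 353.2 m³.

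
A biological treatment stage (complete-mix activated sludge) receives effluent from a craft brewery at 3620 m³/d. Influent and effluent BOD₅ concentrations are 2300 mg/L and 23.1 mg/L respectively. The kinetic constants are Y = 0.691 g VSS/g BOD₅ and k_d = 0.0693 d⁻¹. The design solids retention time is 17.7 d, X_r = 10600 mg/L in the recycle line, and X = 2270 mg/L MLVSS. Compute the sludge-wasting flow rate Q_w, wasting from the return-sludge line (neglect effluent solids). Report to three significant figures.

Q_w ≈ 241 m³/d

Steady-state biomass mass balance: V·X·(1 + k_d·θ_c) = Y·Q·(S₀ − S)·θ_c, so V = 0.691 × 3620 × (2300 − 23.1) × 17.7 / [2270 × (1 + 0.0693 × 17.7)] = 1.01×10^8 / 5054 = 19945 m³.
Wasting from the return line (neglecting effluent solids): Q_w = V·X / (θ_c·X_r) = 19945 × 2270 / (17.7 × 10600) = 241.3 m³/d.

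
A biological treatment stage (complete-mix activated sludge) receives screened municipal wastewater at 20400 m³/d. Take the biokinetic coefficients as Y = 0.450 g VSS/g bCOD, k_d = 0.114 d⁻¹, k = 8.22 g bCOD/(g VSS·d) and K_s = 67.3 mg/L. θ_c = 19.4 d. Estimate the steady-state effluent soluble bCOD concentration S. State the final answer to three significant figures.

S ≈ 3.15 mg/L

Effluent substrate depends only on kinetics and SRT: S = K_s(1 + k_d θ_c) / [θ_c(Yk − k_d) − 1] = 67.3 × (1 + 0.114 × 19.4) / [19.4 × (0.450 × 8.22 − 0.114) − 1] = 216.1 / 68.55 = 3.153 mg/L.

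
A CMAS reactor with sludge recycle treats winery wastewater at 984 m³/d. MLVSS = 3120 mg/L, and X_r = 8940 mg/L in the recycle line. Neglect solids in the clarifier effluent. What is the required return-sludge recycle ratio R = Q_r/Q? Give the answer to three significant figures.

Mass balance around the secondary clarifier (neglecting effluent solids): R = X / (X_r − X) = 3120 / (8940 − 3120) = 0.5361.

R ≈ 0.536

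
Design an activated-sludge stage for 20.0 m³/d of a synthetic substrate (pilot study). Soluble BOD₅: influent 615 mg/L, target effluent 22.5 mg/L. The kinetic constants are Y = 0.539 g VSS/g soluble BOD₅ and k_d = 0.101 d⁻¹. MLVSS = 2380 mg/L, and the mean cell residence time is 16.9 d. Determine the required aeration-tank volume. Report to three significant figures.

From the SRT design equation V = Y Q (S₀−S) θ_c / [X (1 + k_d θ_c)] = 0.539 × 20.0 × (615 − 22.5) × 16.9 / [2380 × (1 + 0.101 × 16.9)] = 1.08×10^5 / 6442 = 16.76 m³.

V ≈ 16.8 m³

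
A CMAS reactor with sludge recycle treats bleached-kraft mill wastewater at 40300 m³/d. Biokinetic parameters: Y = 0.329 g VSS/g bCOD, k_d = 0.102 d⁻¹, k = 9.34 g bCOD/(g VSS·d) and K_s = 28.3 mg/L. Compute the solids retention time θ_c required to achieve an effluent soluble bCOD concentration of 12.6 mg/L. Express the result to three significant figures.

θ_c ≈ 1.18 d

At the target effluent, Y k S/(K_s+S) = 0.329×9.34×12.6/40.90 = 0.9467 d⁻¹.
1/θ_c = 0.9467 − 0.102 = 0.8447 d⁻¹, so θ_c = 1.184 d.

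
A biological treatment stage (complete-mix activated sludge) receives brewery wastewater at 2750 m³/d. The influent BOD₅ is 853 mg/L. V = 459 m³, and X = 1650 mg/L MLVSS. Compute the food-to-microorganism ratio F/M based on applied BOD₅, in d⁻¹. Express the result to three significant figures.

F/M ≈ 3.10 d⁻¹

F/M = Q·S₀ / (V·X) = 2750 × 853 / (459.0 × 1650) = 3.097 g BOD₅·(g VSS·d)⁻¹.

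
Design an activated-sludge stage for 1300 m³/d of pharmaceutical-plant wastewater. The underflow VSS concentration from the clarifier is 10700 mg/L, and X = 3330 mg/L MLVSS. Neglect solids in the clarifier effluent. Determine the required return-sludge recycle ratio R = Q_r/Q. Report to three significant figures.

R ≈ 0.452

Solids balance on the clarifier gives (1+R)X = R·X_r, so R = X/(X_r − X) = 3330 / (10700 − 3330) = 0.4518.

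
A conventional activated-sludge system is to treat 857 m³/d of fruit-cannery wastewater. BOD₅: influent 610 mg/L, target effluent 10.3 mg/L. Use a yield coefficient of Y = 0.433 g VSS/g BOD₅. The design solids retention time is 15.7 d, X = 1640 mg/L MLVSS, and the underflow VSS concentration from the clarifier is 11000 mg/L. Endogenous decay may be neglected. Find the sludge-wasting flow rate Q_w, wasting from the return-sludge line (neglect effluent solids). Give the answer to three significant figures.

Q_w ≈ 20.2 m³/d

With k_d = 0 the design equation reduces to V = Y Q (S₀−S) θ_c / X = 0.433 × 857 × (610 − 10.3) × 15.7 / 1640 = 2130 m³.
Q_w = (V·X)/(θ_c X_r) = 2130 × 1640 / (15.7 × 11000) = 20.23 m³/d.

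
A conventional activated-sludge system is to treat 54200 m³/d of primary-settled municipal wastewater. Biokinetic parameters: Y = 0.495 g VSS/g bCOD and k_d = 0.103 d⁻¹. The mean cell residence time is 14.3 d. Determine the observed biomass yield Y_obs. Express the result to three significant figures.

Y_obs ≈ 0.200 g VSS/g bCOD

The observed yield is Y_obs = Y/(1 + k_d·θ_c) = 0.495 / (1 + 0.103 × 14.3) = 0.495 / 2.473 = 0.2002 g VSS per g bCOD removed.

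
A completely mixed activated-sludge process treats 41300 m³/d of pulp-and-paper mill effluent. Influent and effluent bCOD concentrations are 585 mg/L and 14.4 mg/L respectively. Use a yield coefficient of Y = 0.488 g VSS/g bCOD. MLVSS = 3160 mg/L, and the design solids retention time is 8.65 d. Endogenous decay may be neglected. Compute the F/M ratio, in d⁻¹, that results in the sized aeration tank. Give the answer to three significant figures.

F/M ≈ 0.243 d⁻¹

With k_d = 0 the design equation reduces to V = Y Q (S₀−S) θ_c / X = 0.488 × 41300 × (585 − 14.4) × 8.65 / 3160 = 31480 m³.
F/M = Q·S₀ / (V·X) = 41300 × 585 / (31480 × 3160) = 0.2429 g bCOD·(g VSS·d)⁻¹.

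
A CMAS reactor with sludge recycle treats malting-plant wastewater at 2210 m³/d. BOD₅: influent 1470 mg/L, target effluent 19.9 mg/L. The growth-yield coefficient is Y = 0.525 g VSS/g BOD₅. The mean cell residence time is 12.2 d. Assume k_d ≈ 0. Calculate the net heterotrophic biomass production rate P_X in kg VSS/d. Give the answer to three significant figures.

P_X ≈ 1680 kg VSS/d

With endogenous decay neglected, the observed yield equals the true yield: Y_obs = Y = 0.525 g VSS/g BOD₅.
ΔS = 1470 − 19.9 = 1450 mg/L, so the substrate removal rate is 2210 × 1450/1000 = 3205 kg BOD₅/d.
Biomass produced: P_X = Y_obs·Q·ΔS = 0.5250 × 3205 ≈ 1682 kg VSS/d.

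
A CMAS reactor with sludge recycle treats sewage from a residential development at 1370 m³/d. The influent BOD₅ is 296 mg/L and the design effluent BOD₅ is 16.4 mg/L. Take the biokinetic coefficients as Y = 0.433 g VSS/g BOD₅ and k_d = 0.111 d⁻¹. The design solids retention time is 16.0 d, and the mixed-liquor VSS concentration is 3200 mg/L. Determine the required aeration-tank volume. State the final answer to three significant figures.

Steady-state biomass mass balance: V·X·(1 + k_d·θ_c) = Y·Q·(S₀ − S)·θ_c, so V = 0.433 × 1370 × (296 − 16.4) × 16.0 / [3200 × (1 + 0.111 × 16.0)] = 2.65×10^6 / 8883 = 298.7 m³.

V ≈ 299 m³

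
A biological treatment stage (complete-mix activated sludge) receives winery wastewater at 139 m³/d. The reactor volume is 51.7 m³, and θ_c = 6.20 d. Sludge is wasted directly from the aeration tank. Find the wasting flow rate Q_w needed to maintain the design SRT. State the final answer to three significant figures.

Wasting from the aeration tank: Q_w = V / θ_c = 51.70 / 6.20 = 8.339 m³/d.

Q_w ≈ 8.34 m³/d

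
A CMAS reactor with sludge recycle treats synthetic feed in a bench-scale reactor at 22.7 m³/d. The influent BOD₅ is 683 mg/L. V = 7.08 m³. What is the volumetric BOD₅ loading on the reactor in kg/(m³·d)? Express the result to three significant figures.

L_v ≈ 2.19 kg BOD₅/(m³·d)

L_v = Q S₀ / V = 22.7 × 683 × 10⁻³ / 7.080 = 2.190 kg/(m³·d).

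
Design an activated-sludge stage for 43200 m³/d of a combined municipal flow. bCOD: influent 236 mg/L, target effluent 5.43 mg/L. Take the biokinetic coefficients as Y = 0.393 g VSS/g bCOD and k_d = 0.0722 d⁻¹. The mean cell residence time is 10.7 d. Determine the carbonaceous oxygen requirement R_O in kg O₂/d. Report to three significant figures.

Correct the yield for decay: Y_obs = Y/(1 + k_d θ_c) = 0.393 / (1 + 0.0722 × 10.7) = 0.393 / 1.773 = 0.2217.
Substrate removed = Q·(S₀ − S) = 43200 m³/d × (236 − 5.43) g/m³ = 9.96×10^6 g/d = 9961 kg/d.
Biomass synthesised: P_X = Y_obs × 9961 = 2208 kg VSS/d.
R_O = Q·(S₀ − S) − 1.42·P_X = 9961 − 1.42 × 2208 = 6825 kg O₂/d.

R_O ≈ 6820 kg O₂/d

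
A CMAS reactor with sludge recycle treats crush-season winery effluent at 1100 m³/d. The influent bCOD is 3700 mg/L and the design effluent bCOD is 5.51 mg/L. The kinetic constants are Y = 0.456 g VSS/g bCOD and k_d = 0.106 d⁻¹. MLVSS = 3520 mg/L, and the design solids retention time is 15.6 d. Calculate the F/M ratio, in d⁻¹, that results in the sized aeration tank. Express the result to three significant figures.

F/M ≈ 0.374 d⁻¹

Steady-state biomass mass balance: V·X·(1 + k_d·θ_c) = Y·Q·(S₀ − S)·θ_c, so V = 0.456 × 1100 × (3700 − 5.51) × 15.6 / [3520 × (1 + 0.106 × 15.6)] = 2.89×10^7 / 9341 = 3095 m³.
Food-to-microorganism ratio F/M = Q S₀ / (V X) = 1100 × 3700 / (3095 × 3520) = 0.3736 d⁻¹.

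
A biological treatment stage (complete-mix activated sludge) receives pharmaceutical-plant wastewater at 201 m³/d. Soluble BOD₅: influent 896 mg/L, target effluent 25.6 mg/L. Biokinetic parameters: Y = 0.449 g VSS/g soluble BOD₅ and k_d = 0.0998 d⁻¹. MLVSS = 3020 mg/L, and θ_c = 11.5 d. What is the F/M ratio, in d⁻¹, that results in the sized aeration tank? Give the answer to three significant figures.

F/M ≈ 0.428 d⁻¹

Rearranging the biomass balance for a CMAS with decay, V = Y·Q·ΔS·θ_c / [X·(1+k_d θ_c)] = 0.449 × 201 × (896 − 25.6) × 11.5 / [3020 × (1 + 0.0998 × 11.5)] = 9.03×10^5 / 6486 = 139.3 m³.
Food-to-microorganism ratio F/M = Q S₀ / (V X) = 201 × 896 / (139.3 × 3020) = 0.4282 d⁻¹.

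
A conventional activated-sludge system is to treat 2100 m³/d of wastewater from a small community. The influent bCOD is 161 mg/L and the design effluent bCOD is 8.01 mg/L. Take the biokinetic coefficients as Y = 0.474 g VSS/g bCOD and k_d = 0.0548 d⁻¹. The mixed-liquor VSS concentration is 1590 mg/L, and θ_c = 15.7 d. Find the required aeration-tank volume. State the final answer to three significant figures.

V ≈ 808 m³

Steady-state biomass mass balance: V·X·(1 + k_d·θ_c) = Y·Q·(S₀ − S)·θ_c, so V = 0.474 × 2100 × (161 − 8.01) × 15.7 / [1590 × (1 + 0.0548 × 15.7)] = 2.39×10^6 / 2958 = 808.3 m³.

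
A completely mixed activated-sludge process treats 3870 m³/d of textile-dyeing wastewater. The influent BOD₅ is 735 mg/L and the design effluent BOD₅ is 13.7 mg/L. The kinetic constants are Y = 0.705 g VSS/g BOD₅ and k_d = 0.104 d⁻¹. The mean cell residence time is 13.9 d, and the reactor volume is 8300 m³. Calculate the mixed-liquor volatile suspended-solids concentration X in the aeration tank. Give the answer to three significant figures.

X ≈ 1350 mg/L

X = Y·Q·ΔS·θ_c / [V·(1 + k_d θ_c)] = 0.705 × 3870 × (735 − 13.7) × 13.9 / [8300 × (1 + 0.104 × 13.9)] = 1348 mg/L.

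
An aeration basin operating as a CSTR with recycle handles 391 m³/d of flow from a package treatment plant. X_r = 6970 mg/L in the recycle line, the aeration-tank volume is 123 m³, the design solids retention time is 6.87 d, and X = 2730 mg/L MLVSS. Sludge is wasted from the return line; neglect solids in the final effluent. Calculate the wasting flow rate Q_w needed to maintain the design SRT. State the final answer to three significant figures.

Wasting from the return line (neglecting effluent solids): Q_w = V·X / (θ_c·X_r) = 123.0 × 2730 / (6.87 × 6970) = 7.013 m³/d.

Q_w ≈ 7.01 m³/d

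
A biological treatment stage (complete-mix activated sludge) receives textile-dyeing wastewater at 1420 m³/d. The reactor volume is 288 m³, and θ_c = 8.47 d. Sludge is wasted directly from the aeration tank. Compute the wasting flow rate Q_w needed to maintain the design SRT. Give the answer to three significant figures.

Wasting from the aeration tank: Q_w = V / θ_c = 288.0 / 8.47 = 34.00 m³/d.

Q_w ≈ 34.0 m³/d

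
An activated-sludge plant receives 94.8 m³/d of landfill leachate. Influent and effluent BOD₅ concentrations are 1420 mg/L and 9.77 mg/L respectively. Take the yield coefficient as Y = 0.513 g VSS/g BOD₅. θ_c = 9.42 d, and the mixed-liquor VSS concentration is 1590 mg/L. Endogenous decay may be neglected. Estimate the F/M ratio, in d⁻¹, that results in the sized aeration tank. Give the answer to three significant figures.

V·X = Y·Q·ΔS·θ_c gives V = 0.513 × 94.8 × (1420 − 9.77) × 9.42 / 1590 = 406.3 m³.
F/M = Q·S₀ / (V·X) = 94.8 × 1420 / (406.3 × 1590) = 0.2084 g BOD₅·(g VSS·d)⁻¹.

F/M ≈ 0.208 d⁻¹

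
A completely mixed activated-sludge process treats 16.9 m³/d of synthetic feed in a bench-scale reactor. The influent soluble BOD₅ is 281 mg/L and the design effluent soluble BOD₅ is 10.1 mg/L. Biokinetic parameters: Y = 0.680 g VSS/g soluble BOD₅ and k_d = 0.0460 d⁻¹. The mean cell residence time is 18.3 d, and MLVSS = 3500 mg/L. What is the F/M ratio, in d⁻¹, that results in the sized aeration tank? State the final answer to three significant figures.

Steady-state biomass mass balance: V·X·(1 + k_d·θ_c) = Y·Q·(S₀ − S)·θ_c, so V = 0.680 × 16.9 × (281 − 10.1) × 18.3 / [3500 × (1 + 0.0460 × 18.3)] = 5.7×10^4 / 6446 = 8.838 m³.
F/M = applied load / biomass = Q·S₀/(V·X) = 16.9 × 281 / (8.838 × 3500) = 0.1535 d⁻¹.

F/M ≈ 0.154 d⁻¹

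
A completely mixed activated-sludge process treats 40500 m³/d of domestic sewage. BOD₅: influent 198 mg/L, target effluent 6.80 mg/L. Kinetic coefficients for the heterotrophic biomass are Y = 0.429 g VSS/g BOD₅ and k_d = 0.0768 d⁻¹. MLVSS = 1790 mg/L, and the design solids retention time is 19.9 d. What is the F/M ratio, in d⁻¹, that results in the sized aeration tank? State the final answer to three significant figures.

Steady-state biomass mass balance: V·X·(1 + k_d·θ_c) = Y·Q·(S₀ − S)·θ_c, so V = 0.429 × 40500 × (198 − 6.80) × 19.9 / [1790 × (1 + 0.0768 × 19.9)] = 6.61×10^7 / 4526 = 14607 m³.
F/M = applied load / biomass = Q·S₀/(V·X) = 40500 × 198 / (14607 × 1790) = 0.3067 d⁻¹.

F/M ≈ 0.307 d⁻¹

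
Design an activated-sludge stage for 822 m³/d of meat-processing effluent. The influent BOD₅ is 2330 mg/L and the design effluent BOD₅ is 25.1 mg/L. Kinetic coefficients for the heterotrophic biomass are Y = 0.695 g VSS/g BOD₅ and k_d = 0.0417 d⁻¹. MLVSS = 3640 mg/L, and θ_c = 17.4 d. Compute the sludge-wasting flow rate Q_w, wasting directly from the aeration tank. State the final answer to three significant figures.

From the SRT design equation V = Y Q (S₀−S) θ_c / [X (1 + k_d θ_c)] = 0.695 × 822 × (2330 − 25.1) × 17.4 / [3640 × (1 + 0.0417 × 17.4)] = 2.29×10^7 / 6281 = 3648 m³.
With mixed-liquor wasting, θ_c = V/Q_w, so Q_w = V/θ_c = 3648/17.4 = 209.6 m³/d.

Q_w ≈ 210 m³/d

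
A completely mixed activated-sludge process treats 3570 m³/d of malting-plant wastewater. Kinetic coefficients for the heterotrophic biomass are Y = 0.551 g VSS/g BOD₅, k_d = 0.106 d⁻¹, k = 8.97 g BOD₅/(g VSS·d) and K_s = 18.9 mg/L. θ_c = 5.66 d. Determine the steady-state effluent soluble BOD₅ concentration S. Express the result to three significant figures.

For a completely mixed reactor with recycle the Lawrence–McCarty relation gives S = K_s·(1 + k_d·θ_c) / [θ_c·(Y·k − k_d) − 1] = 18.9 × (1 + 0.106 × 5.66) / [5.66 × (0.551 × 8.97 − 0.106) − 1] = 30.24 / 26.37 = 1.147 mg/L.

S ≈ 1.15 mg/L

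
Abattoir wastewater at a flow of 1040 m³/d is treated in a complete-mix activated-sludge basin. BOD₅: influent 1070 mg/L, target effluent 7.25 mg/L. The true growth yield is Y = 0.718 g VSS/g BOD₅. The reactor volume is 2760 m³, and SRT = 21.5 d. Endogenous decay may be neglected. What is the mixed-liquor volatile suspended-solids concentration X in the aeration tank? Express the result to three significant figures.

X ≈ 6180 mg/L

X = Y·Q·ΔS·θ_c / V = 0.718 × 1040 × (1070 − 7.25) × 21.5 / 2760 = 6182 mg/L.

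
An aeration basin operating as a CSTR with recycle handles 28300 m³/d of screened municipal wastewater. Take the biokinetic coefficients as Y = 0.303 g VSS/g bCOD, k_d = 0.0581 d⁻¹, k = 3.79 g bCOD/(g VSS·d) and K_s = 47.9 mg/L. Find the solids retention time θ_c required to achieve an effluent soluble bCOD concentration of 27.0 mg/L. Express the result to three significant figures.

From 1/θ_c = Y·k·S/(K_s + S) − k_d: Y·k·S/(K_s+S) = 0.303 × 3.79 × 27.0 / (47.9 + 27.0) = 0.4140 d⁻¹.
1/θ_c = 0.4140 − 0.0581 = 0.3559 d⁻¹, so θ_c = 2.810 d.

θ_c ≈ 2.81 d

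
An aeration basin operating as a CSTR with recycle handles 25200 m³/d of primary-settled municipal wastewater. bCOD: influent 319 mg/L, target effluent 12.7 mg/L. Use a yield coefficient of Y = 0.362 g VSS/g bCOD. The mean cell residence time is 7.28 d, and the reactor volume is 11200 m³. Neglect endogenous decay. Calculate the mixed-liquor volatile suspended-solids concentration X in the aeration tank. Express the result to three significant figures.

X ≈ 1820 mg/L

Without decay, X = Y Q (S₀−S) θ_c / V = 0.362 × 25200 × (319 − 12.7) × 7.28 / 11200 = 1816 mg/L.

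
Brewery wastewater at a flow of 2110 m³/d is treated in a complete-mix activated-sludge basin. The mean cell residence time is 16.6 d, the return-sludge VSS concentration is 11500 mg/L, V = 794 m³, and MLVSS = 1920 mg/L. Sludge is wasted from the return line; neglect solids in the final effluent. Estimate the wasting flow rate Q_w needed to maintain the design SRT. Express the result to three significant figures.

Q_w ≈ 7.99 m³/d

Wasting from the return line (neglecting effluent solids): Q_w = V·X / (θ_c·X_r) = 794.0 × 1920 / (16.6 × 11500) = 7.986 m³/d.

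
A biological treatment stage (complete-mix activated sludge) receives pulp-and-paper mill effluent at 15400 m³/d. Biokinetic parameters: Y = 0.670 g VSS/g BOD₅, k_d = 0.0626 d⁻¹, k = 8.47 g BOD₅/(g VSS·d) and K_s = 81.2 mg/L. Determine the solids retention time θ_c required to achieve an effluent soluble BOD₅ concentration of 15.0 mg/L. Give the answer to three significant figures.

θ_c ≈ 1.22 d

From 1/θ_c = Y·k·S/(K_s + S) − k_d: Y·k·S/(K_s+S) = 0.670 × 8.47 × 15.0 / (81.2 + 15.0) = 0.8849 d⁻¹.
θ_c = 1/(μ − k_d) = 1/(0.8849 − 0.0626) = 1/0.8223 = 1.216 d.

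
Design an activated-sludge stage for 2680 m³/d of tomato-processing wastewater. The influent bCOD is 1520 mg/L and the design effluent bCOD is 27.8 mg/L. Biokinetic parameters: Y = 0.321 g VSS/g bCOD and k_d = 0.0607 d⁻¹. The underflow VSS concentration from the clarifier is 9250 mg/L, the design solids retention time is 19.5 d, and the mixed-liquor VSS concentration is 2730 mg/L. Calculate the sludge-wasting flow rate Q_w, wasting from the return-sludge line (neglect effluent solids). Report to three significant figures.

Rearranging the biomass balance for a CMAS with decay, V = Y·Q·ΔS·θ_c / [X·(1+k_d θ_c)] = 0.321 × 2680 × (1520 − 27.8) × 19.5 / [2730 × (1 + 0.0607 × 19.5)] = 2.5×10^7 / 5961 = 4199 m³.
Q_w = (V·X)/(θ_c X_r) = 4199 × 2730 / (19.5 × 9250) = 63.55 m³/d.

Q_w ≈ 63.6 m³/d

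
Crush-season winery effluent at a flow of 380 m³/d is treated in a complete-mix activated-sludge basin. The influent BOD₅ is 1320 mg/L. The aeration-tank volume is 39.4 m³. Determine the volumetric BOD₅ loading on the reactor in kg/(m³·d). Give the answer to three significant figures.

L_v ≈ 12.7 kg BOD₅/(m³·d)

Applied BOD₅ load per unit volume = Q·S₀/V = (380 × 1320/1000)/39.40 = 12.73 kg BOD₅·m⁻³·d⁻¹.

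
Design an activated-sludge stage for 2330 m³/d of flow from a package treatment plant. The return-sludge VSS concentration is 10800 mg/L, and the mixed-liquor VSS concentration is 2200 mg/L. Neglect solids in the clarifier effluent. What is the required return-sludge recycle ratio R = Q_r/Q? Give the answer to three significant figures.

R ≈ 0.256

R = Q_r/Q = X/(X_r − X) = 2200 / (10800 − 2200) = 0.2558.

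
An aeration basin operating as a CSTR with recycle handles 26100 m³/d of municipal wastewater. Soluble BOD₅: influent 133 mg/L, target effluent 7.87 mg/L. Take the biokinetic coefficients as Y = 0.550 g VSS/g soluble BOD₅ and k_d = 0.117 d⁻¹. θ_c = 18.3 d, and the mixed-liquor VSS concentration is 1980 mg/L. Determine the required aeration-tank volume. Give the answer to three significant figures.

V ≈ 5290 m³

Steady-state biomass mass balance: V·X·(1 + k_d·θ_c) = Y·Q·(S₀ − S)·θ_c, so V = 0.550 × 26100 × (133 − 7.87) × 18.3 / [1980 × (1 + 0.117 × 18.3)] = 3.29×10^7 / 6219 = 5285 m³.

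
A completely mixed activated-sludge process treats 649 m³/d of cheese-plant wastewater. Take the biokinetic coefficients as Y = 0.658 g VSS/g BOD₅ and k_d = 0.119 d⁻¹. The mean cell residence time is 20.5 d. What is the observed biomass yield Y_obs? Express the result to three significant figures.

The observed yield is Y_obs = Y/(1 + k_d·θ_c) = 0.658 / (1 + 0.119 × 20.5) = 0.658 / 3.439 = 0.1913 g VSS per g BOD₅ removed.

Y_obs ≈ 0.191 g VSS/g BOD₅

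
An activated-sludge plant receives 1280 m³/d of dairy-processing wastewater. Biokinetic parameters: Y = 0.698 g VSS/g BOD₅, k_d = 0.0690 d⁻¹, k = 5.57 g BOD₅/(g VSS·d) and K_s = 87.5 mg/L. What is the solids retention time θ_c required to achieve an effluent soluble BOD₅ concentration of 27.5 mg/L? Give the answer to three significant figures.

Specific growth rate at S = 27.5 mg/L: μ = YkS/(K_s+S) = 0.698·5.57·27.5/(87.5+27.5) = 0.9297 d⁻¹.
θ_c = 1/(μ − k_d) = 1/(0.9297 − 0.0690) = 1/0.8607 = 1.162 d.

θ_c ≈ 1.16 d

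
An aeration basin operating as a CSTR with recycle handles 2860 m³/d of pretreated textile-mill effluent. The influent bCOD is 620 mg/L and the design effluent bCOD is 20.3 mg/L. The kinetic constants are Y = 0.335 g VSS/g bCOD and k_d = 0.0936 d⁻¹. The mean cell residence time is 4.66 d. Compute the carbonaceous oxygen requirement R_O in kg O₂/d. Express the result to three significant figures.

Correct the yield for decay: Y_obs = Y/(1 + k_d θ_c) = 0.335 / (1 + 0.0936 × 4.66) = 0.335 / 1.436 = 0.2333.
Mass of bCOD removed per day: Q(S₀ − S) = 2860 × 599.7 g/m³ = 1715 kg/d.
Biomass synthesised: P_X = Y_obs × 1715 = 400.1 kg VSS/d.
R_O = Q·ΔS − 1.42 P_X = 1715 − 568.1 = 1147 kg O₂/d.

R_O ≈ 1150 kg O₂/d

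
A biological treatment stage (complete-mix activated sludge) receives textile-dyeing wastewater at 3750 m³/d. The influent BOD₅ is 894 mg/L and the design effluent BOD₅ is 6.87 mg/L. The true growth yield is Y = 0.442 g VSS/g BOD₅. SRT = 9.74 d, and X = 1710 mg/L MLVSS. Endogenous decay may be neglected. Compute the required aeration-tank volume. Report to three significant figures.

V ≈ 8380 m³

Biomass mass balance (decay neglected): V·X = Y·Q·(S₀ − S)·θ_c, so V = 0.442 × 3750 × (894 − 6.87) × 9.74 / 1710 = 8375 m³.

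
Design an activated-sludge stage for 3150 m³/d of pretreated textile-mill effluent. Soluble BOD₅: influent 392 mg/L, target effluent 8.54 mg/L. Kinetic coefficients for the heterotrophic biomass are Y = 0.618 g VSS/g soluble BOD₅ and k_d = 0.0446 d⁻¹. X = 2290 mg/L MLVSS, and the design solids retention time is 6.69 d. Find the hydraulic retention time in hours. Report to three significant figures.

τ ≈ 12.8 h

From the SRT design equation V = Y Q (S₀−S) θ_c / [X (1 + k_d θ_c)] = 0.618 × 3150 × (392 − 8.54) × 6.69 / [2290 × (1 + 0.0446 × 6.69)] = 4.99×10^6 / 2973 = 1680 m³.
HRT = V/Q = 1680 m³ / 3150 m³·d⁻¹ = 0.5332 d × 24 = 12.80 h.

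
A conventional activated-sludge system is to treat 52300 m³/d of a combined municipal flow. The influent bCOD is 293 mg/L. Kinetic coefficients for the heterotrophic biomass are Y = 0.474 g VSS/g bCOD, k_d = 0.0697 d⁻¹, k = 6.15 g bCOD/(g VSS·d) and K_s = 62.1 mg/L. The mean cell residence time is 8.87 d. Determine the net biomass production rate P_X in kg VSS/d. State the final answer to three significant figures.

For a completely mixed reactor with recycle the Lawrence–McCarty relation gives S = K_s·(1 + k_d·θ_c) / [θ_c·(Y·k − k_d) − 1] = 62.1 × (1 + 0.0697 × 8.87) / [8.87 × (0.474 × 6.15 − 0.0697) − 1] = 100.5 / 24.24 = 4.146 mg/L.
Correct the yield for decay: Y_obs = Y/(1 + k_d θ_c) = 0.474 / (1 + 0.0697 × 8.87) = 0.474 / 1.618 = 0.2929.
Q·(S₀ − S) = 52300 × (293 − 4.15) × 10⁻³ = 15107 kg/d removed.
Biomass produced: P_X = Y_obs·Q·ΔS = 0.2929 × 15107 ≈ 4425 kg VSS/d.

P_X ≈ 4420 kg VSS/d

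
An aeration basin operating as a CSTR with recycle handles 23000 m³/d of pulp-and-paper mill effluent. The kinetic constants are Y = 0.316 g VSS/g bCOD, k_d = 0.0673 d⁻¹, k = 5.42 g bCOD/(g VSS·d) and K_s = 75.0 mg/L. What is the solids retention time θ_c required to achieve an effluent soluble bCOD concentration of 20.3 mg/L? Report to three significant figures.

θ_c ≈ 3.36 d

At the target effluent, Y k S/(K_s+S) = 0.316×5.42×20.3/95.30 = 0.3648 d⁻¹.
θ_c = 1/(μ − k_d) = 1/(0.3648 − 0.0673) = 1/0.2975 = 3.361 d.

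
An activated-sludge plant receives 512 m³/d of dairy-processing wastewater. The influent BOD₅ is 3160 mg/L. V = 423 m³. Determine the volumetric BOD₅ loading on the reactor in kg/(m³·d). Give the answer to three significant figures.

Applied BOD₅ load per unit volume = Q·S₀/V = (512 × 3160/1000)/423.0 = 3.825 kg BOD₅·m⁻³·d⁻¹.

L_v ≈ 3.82 kg BOD₅/(m³·d)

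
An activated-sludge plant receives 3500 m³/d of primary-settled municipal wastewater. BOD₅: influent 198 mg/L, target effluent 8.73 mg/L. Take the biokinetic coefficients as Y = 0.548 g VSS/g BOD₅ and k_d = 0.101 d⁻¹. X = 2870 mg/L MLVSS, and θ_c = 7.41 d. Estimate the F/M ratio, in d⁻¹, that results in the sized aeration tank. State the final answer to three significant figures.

Rearranging the biomass balance for a CMAS with decay, V = Y·Q·ΔS·θ_c / [X·(1+k_d θ_c)] = 0.548 × 3500 × (198 − 8.73) × 7.41 / [2870 × (1 + 0.101 × 7.41)] = 2.69×10^6 / 5018 = 536.1 m³.
Food-to-microorganism ratio F/M = Q S₀ / (V X) = 3500 × 198 / (536.1 × 2870) = 0.4504 d⁻¹.

F/M ≈ 0.450 d⁻¹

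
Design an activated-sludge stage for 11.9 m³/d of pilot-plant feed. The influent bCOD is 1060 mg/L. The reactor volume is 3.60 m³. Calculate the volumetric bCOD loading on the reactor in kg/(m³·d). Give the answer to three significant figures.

L_v ≈ 3.50 kg bCOD/(m³·d)

Volumetric loading L_v = Q·S₀ / V = 11.9 × 1060 g/m³ / 3.600 m³ = 3504 g/(m³·d) = 3.504 kg bCOD/(m³·d).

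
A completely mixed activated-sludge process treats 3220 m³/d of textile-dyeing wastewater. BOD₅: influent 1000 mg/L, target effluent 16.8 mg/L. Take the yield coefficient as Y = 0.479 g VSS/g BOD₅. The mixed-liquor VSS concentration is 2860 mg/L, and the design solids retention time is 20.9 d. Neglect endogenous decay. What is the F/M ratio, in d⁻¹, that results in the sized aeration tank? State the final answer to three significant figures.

With k_d = 0 the design equation reduces to V = Y Q (S₀−S) θ_c / X = 0.479 × 3220 × (1000 − 16.8) × 20.9 / 2860 = 11082 m³.
F/M = applied load / biomass = Q·S₀/(V·X) = 3220 × 1000 / (11082 × 2860) = 0.1016 d⁻¹.

F/M ≈ 0.102 d⁻¹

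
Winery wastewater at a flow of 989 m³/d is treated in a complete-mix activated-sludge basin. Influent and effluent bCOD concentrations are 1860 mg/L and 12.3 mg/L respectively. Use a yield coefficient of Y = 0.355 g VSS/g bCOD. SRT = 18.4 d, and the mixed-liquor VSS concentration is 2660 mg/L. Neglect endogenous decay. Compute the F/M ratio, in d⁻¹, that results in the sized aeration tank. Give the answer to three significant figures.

F/M ≈ 0.154 d⁻¹

V·X = Y·Q·ΔS·θ_c gives V = 0.355 × 989 × (1860 − 12.3) × 18.4 / 2660 = 4487 m³.
Food-to-microorganism ratio F/M = Q S₀ / (V X) = 989 × 1860 / (4487 × 2660) = 0.1541 d⁻¹.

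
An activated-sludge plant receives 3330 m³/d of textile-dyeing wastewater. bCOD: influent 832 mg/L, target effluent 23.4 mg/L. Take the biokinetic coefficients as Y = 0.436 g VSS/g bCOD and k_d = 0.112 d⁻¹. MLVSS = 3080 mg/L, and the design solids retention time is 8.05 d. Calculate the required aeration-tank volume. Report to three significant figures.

From the SRT design equation V = Y Q (S₀−S) θ_c / [X (1 + k_d θ_c)] = 0.436 × 3330 × (832 − 23.4) × 8.05 / [3080 × (1 + 0.112 × 8.05)] = 9.45×10^6 / 5857 = 1614 m³.

V ≈ 1610 m³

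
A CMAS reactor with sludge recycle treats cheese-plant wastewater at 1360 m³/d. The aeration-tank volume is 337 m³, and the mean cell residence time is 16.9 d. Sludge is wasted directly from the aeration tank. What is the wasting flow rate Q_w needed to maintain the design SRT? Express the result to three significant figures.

Q_w ≈ 19.9 m³/d

With mixed-liquor wasting, θ_c = V/Q_w, so Q_w = V/θ_c = 337.0/16.9 = 19.94 m³/d.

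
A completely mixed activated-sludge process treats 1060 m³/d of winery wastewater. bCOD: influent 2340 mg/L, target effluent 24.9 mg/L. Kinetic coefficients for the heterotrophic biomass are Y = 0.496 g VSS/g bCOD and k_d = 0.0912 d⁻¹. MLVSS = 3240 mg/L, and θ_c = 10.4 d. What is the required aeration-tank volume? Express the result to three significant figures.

V ≈ 2010 m³

From the SRT design equation V = Y Q (S₀−S) θ_c / [X (1 + k_d θ_c)] = 0.496 × 1060 × (2340 − 24.9) × 10.4 / [3240 × (1 + 0.0912 × 10.4)] = 1.27×10^7 / 6313 = 2005 m³.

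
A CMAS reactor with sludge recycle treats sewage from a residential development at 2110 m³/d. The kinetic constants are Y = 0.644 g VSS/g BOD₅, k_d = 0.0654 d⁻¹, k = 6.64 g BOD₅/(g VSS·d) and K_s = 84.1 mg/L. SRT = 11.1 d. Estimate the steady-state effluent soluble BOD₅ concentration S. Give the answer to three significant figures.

For a completely mixed reactor with recycle the Lawrence–McCarty relation gives S = K_s·(1 + k_d·θ_c) / [θ_c·(Y·k − k_d) − 1] = 84.1 × (1 + 0.0654 × 11.1) / [11.1 × (0.644 × 6.64 − 0.0654) − 1] = 145.2 / 45.74 = 3.173 mg/L.

S ≈ 3.17 mg/L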